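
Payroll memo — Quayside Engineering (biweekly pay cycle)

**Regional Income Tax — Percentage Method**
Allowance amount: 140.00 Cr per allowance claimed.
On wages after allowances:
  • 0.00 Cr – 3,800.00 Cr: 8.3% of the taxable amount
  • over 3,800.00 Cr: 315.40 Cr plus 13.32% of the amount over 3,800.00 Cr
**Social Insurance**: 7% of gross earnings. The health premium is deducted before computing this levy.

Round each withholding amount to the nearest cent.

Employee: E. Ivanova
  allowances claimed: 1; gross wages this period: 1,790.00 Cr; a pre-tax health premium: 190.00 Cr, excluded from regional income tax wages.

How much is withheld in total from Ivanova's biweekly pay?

Regional Income Tax: taxable = 1,790.00 Cr − 190.00 Cr − 1×140.00 Cr = 1,460.00 Cr
  8.3% × 1,460.00 Cr = 121.18 Cr
Social Insurance: 7% × 1,600.00 Cr = 112.00 Cr
Total: 121.18 Cr + 112.00 Cr = 233.18 Cr

233.18 Cr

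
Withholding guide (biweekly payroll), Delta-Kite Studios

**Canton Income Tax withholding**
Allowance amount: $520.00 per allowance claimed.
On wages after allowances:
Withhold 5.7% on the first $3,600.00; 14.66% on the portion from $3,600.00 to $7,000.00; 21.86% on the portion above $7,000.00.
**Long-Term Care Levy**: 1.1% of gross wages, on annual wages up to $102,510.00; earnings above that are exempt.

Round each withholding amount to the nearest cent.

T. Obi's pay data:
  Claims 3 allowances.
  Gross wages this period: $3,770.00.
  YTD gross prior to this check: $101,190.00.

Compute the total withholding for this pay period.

$140.49

Canton Income Tax: taxable = $3,770.00 − 3×$520.00 = $2,210.00
  5.7% × $2,210.00 = $125.97
Long-Term Care Levy: cap $102,510.00 − YTD $101,190.00 = $1,320.00 subject; 1.1% × $1,320.00 = $14.52
Total: $125.97 + $14.52 = $140.49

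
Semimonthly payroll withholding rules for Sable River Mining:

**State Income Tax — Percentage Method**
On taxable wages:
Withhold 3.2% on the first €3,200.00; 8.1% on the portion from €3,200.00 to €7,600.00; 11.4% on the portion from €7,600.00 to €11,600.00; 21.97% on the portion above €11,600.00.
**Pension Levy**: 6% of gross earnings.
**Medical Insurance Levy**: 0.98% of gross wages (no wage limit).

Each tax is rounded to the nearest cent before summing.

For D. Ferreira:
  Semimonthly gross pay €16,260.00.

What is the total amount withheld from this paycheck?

€3,073.55

State Income Tax: taxable = €16,260.00
  €914.80 + 21.97% × (€16,260.00 − €11,600.00) = €914.80 + 21.97% × €4,660.00 = €1,938.60
Pension Levy: 6% × €16,260.00 = €975.60
Medical Insurance Levy: 0.98% × €16,260.00 = €159.35
Total: €1,938.60 + €975.60 + €159.35 = €3,073.55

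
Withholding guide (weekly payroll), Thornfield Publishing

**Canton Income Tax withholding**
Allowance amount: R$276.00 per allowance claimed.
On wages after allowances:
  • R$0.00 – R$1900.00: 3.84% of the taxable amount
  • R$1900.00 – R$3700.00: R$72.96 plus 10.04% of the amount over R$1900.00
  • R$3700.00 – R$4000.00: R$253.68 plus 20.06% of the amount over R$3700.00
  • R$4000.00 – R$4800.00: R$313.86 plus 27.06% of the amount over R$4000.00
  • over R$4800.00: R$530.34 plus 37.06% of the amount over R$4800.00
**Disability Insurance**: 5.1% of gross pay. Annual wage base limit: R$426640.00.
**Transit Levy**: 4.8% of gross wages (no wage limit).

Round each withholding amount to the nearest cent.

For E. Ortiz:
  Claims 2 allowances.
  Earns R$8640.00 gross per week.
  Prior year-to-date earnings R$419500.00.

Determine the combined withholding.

Canton Income Tax: taxable = R$8640.00 − 2×R$276.00 = R$8088.00
  R$530.34 + 37.06% × (R$8088.00 − R$4800.00) = R$530.34 + 37.06% × R$3288.00 = R$1748.87
Disability Insurance: cap R$426640.00 − YTD R$419500.00 = R$7140.00 subject; 5.1% × R$7140.00 = R$364.14
Transit Levy: 4.8% × R$8640.00 = R$414.72
Total: R$1748.87 + R$364.14 + R$414.72 = R$2527.73

R$2527.73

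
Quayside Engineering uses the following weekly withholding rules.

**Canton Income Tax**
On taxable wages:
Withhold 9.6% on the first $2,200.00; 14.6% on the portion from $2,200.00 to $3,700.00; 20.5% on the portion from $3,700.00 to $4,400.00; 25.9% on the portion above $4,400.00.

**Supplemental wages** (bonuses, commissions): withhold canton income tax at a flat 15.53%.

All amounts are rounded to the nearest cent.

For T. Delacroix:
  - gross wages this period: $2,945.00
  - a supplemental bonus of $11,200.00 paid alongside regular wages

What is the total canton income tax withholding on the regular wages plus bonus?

Canton Income Tax: taxable = $2,945.00
  $211.20 + 14.6% × ($2,945.00 − $2,200.00) = $211.20 + 14.6% × $745.00 = $319.97
Supplemental (15.53% flat on bonus): 15.53% × $11,200.00 = $1,739.36
Total canton income tax: $319.97 + $1,739.36 = $2,059.33

$2,059.33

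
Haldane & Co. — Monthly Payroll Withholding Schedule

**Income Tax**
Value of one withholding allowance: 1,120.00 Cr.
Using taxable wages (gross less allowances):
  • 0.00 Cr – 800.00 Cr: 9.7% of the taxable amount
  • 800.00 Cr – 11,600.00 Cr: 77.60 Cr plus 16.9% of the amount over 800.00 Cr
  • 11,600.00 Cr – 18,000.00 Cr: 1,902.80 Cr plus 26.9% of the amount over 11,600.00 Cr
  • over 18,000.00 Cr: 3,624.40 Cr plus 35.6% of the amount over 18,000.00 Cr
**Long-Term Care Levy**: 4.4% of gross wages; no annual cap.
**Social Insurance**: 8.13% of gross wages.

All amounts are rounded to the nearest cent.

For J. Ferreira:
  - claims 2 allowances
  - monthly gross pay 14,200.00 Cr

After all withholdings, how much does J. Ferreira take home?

10,421.10 Cr

Income Tax: taxable = 14,200.00 Cr − 2×1,120.00 Cr = 11,960.00 Cr
  1,902.80 Cr + 26.9% × (11,960.00 Cr − 11,600.00 Cr) = 1,902.80 Cr + 26.9% × 360.00 Cr = 1,999.64 Cr
Long-Term Care Levy: 4.4% × 14,200.00 Cr = 624.80 Cr
Social Insurance: 8.13% × 14,200.00 Cr = 1,154.46 Cr
Total withheld: 1,999.64 Cr + 624.80 Cr + 1,154.46 Cr = 3,778.90 Cr
Net pay: 14,200.00 Cr − 3,778.90 Cr = 10,421.10 Cr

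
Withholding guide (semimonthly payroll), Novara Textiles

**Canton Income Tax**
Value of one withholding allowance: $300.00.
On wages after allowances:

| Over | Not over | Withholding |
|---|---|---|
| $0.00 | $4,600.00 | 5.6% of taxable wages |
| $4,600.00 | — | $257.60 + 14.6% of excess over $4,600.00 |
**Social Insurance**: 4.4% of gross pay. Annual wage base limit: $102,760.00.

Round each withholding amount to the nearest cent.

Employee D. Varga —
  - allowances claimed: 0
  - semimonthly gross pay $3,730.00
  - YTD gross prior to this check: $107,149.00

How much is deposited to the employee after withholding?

$3,521.12

Canton Income Tax: taxable = $3,730.00
  5.6% × $3,730.00 = $208.88
Social Insurance: YTD $107,149.00 ≥ cap $102,760.00 → $0.00
Total withheld: $208.88 + $0.00 = $208.88
Net pay: $3,730.00 − $208.88 = $3,521.12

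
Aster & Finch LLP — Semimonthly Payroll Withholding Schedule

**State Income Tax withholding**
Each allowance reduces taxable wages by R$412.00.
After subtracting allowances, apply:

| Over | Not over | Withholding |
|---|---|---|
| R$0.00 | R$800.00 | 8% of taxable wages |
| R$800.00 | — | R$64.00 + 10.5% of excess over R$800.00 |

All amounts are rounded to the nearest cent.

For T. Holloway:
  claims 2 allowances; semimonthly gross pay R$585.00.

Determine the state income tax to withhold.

State Income Tax: taxable = R$585.00 − 2×R$412.00 = R$-239.00
  Taxable ≤ 0 → R$0.00

R$0.00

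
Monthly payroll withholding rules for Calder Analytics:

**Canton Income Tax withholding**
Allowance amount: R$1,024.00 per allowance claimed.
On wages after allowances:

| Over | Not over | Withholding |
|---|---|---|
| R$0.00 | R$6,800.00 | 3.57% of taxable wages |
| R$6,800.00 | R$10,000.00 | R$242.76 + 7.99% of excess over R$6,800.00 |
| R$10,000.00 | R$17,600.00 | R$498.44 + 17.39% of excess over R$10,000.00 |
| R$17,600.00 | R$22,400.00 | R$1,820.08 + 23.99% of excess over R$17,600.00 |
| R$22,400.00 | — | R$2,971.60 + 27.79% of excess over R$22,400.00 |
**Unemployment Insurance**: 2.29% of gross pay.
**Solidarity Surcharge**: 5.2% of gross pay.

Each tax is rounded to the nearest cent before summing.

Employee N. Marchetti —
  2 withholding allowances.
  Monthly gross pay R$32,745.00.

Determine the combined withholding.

R$7,729.94

Canton Income Tax: taxable = R$32,745.00 − 2×R$1,024.00 = R$30,697.00
  R$2,971.60 + 27.79% × (R$30,697.00 − R$22,400.00) = R$2,971.60 + 27.79% × R$8,297.00 = R$5,277.34
Unemployment Insurance: 2.29% × R$32,745.00 = R$749.86
Solidarity Surcharge: 5.2% × R$32,745.00 = R$1,702.74
Total: R$5,277.34 + R$749.86 + R$1,702.74 = R$7,729.94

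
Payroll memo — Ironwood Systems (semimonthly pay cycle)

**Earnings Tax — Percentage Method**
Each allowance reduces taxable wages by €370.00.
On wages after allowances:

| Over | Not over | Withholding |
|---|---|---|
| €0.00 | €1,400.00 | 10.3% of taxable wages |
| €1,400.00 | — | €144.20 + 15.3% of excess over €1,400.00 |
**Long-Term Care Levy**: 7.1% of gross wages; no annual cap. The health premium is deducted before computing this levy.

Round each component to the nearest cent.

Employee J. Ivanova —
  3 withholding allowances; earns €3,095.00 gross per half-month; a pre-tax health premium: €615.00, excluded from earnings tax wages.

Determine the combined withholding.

€317.19

Earnings Tax: taxable = €3,095.00 − €615.00 − 3×€370.00 = €1,370.00
  10.3% × €1,370.00 = €141.11
Long-Term Care Levy: 7.1% × €2,480.00 = €176.08
Total: €141.11 + €176.08 = €317.19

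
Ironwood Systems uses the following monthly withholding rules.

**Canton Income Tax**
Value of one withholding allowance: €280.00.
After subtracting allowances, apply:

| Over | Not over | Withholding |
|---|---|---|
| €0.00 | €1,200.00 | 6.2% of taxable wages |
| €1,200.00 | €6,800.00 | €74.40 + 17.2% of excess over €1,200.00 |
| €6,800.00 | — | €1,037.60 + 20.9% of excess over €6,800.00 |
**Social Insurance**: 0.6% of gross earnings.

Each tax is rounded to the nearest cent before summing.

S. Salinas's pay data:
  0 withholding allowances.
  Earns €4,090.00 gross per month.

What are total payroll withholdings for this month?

Canton Income Tax: taxable = €4,090.00
  €74.40 + 17.2% × (€4,090.00 − €1,200.00) = €74.40 + 17.2% × €2,890.00 = €571.48
Social Insurance: 0.6% × €4,090.00 = €24.54
Total: €571.48 + €24.54 = €596.02

€596.02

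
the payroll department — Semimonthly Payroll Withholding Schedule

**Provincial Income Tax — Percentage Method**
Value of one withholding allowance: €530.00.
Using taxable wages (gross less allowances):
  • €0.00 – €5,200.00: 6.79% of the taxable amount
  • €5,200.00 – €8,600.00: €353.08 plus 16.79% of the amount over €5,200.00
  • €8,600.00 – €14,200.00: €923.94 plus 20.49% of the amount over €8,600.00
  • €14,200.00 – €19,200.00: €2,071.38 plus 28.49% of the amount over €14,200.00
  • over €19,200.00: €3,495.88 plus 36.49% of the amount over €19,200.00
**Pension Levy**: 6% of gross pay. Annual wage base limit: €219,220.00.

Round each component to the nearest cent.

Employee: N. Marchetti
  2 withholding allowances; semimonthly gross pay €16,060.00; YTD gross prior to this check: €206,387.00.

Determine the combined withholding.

€3,069.28

Provincial Income Tax: taxable = €16,060.00 − 2×€530.00 = €15,000.00
  €2,071.38 + 28.49% × (€15,000.00 − €14,200.00) = €2,071.38 + 28.49% × €800.00 = €2,299.30
Pension Levy: cap €219,220.00 − YTD €206,387.00 = €12,833.00 subject; 6% × €12,833.00 = €769.98
Total: €2,299.30 + €769.98 = €3,069.28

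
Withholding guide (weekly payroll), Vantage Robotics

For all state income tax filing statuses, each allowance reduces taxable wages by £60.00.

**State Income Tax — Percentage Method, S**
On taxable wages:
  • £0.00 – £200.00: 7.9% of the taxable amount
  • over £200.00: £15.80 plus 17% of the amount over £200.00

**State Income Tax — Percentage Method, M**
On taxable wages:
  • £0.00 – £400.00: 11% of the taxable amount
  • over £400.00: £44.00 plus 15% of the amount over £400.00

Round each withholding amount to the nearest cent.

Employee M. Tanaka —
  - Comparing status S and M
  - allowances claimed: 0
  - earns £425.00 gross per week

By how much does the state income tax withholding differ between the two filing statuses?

State Income Tax (S): taxable = £425.00
  £15.80 + 17% × (£425.00 − £200.00) = £15.80 + 17% × £225.00 = £54.05
State Income Tax (M): taxable = £425.00
  £44.00 + 15% × (£425.00 − £400.00) = £44.00 + 15% × £25.00 = £47.75
Difference: |£54.05 − £47.75| = £6.30 (higher under S)

£6.30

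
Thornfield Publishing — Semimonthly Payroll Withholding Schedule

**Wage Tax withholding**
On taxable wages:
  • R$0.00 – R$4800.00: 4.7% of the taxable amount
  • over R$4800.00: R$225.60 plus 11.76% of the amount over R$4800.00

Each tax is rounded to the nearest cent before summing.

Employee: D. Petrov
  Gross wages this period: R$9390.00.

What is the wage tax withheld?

R$765.38

Wage Tax: taxable = R$9390.00
  R$225.60 + 11.76% × (R$9390.00 − R$4800.00) = R$225.60 + 11.76% × R$4590.00 = R$765.38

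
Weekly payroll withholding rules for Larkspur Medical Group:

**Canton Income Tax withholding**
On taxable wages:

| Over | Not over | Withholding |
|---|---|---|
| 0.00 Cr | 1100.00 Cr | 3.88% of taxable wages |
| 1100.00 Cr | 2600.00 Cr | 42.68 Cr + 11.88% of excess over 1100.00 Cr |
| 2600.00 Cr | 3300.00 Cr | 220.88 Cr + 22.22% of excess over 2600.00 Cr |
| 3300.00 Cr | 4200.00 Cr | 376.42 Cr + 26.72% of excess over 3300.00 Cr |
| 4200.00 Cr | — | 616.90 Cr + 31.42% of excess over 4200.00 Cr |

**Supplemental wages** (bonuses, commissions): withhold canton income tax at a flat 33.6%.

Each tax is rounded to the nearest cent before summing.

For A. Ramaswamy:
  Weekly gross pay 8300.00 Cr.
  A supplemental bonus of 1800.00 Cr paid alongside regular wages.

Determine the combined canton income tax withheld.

2509.92 Cr

Canton Income Tax: taxable = 8300.00 Cr
  616.90 Cr + 31.42% × (8300.00 Cr − 4200.00 Cr) = 616.90 Cr + 31.42% × 4100.00 Cr = 1905.12 Cr
Supplemental (33.6% flat on bonus): 33.6% × 1800.00 Cr = 604.80 Cr
Total canton income tax: 1905.12 Cr + 604.80 Cr = 2509.92 Cr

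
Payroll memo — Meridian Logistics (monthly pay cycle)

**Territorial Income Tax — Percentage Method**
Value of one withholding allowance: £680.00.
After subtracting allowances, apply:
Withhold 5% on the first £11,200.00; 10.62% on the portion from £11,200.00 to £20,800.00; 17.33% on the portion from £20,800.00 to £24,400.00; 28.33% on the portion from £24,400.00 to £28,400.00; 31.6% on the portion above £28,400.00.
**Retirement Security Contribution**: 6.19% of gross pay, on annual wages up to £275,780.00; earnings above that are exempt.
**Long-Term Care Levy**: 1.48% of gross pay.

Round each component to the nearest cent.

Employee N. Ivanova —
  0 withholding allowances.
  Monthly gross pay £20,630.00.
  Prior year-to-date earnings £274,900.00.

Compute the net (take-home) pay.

£18,708.74

Territorial Income Tax: taxable = £20,630.00
  £560.00 + 10.62% × (£20,630.00 − £11,200.00) = £560.00 + 10.62% × £9,430.00 = £1,561.47
Retirement Security Contribution: cap £275,780.00 − YTD £274,900.00 = £880.00 subject; 6.19% × £880.00 = £54.47
Long-Term Care Levy: 1.48% × £20,630.00 = £305.32
Total withheld: £1,561.47 + £54.47 + £305.32 = £1,921.26
Net pay: £20,630.00 − £1,921.26 = £18,708.74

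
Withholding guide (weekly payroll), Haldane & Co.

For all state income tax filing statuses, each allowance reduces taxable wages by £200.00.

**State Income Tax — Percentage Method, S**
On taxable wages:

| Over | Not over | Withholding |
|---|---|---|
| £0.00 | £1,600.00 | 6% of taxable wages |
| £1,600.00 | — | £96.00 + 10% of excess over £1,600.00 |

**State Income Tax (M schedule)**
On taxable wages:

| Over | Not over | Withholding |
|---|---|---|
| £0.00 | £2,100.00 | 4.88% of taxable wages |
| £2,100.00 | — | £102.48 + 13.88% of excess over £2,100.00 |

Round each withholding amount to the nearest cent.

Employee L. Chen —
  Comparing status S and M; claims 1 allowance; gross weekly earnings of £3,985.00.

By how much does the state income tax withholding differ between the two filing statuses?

State Income Tax (S): taxable = £3,985.00 − 1×£200.00 = £3,785.00
  £96.00 + 10% × (£3,785.00 − £1,600.00) = £96.00 + 10% × £2,185.00 = £314.50
State Income Tax (M): taxable = £3,985.00 − 1×£200.00 = £3,785.00
  £102.48 + 13.88% × (£3,785.00 − £2,100.00) = £102.48 + 13.88% × £1,685.00 = £336.36
Difference: |£314.50 − £336.36| = £21.86 (higher under M)

£21.86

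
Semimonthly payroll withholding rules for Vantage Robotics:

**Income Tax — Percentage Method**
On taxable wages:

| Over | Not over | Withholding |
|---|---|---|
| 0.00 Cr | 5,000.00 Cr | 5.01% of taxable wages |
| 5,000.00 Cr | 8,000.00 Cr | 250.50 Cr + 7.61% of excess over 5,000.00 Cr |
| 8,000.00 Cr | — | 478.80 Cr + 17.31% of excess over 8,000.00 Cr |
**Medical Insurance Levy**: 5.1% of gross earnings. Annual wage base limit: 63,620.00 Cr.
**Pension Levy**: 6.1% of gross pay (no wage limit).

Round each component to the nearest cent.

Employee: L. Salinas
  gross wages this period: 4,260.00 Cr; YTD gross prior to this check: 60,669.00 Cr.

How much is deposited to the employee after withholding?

3,636.21 Cr

Income Tax: taxable = 4,260.00 Cr
  5.01% × 4,260.00 Cr = 213.43 Cr
Medical Insurance Levy: cap 63,620.00 Cr − YTD 60,669.00 Cr = 2,951.00 Cr subject; 5.1% × 2,951.00 Cr = 150.50 Cr
Pension Levy: 6.1% × 4,260.00 Cr = 259.86 Cr
Total withheld: 213.43 Cr + 150.50 Cr + 259.86 Cr = 623.79 Cr
Net pay: 4,260.00 Cr − 623.79 Cr = 3,636.21 Cr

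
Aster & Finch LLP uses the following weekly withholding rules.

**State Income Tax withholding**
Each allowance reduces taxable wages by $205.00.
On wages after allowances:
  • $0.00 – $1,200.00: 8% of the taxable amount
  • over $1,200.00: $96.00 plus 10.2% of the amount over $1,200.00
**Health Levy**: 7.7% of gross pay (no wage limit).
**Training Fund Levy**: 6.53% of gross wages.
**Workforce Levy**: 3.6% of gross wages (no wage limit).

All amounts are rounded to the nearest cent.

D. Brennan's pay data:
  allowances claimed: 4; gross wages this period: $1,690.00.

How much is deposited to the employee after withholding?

State Income Tax: taxable = $1,690.00 − 4×$205.00 = $870.00
  8% × $870.00 = $69.60
Health Levy: 7.7% × $1,690.00 = $130.13
Training Fund Levy: 6.53% × $1,690.00 = $110.36
Workforce Levy: 3.6% × $1,690.00 = $60.84
Total withheld: $69.60 + $130.13 + $110.36 + $60.84 = $370.93
Net pay: $1,690.00 − $370.93 = $1,319.07

$1,319.07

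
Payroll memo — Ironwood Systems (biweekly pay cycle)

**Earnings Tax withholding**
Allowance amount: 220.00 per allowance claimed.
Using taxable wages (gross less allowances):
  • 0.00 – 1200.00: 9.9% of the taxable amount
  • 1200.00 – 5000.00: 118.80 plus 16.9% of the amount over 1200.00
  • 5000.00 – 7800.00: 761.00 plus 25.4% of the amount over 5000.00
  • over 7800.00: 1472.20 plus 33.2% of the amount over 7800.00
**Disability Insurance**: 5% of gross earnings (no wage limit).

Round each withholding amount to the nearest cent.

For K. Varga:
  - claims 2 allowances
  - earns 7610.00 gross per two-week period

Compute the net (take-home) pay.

5917.32

Earnings Tax: taxable = 7610.00 − 2×220.00 = 7170.00
  761.00 + 25.4% × (7170.00 − 5000.00) = 761.00 + 25.4% × 2170.00 = 1312.18
Disability Insurance: 5% × 7610.00 = 380.50
Total withheld: 1312.18 + 380.50 = 1692.68
Net pay: 7610.00 − 1692.68 = 5917.32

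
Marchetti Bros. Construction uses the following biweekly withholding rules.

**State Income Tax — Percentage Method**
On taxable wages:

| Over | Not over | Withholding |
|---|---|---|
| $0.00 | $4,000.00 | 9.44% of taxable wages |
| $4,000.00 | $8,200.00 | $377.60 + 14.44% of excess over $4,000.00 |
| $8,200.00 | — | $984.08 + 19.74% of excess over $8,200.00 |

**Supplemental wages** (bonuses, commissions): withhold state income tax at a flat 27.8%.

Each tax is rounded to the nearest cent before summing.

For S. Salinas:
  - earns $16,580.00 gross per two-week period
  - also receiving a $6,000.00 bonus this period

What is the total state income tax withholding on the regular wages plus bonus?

State Income Tax: taxable = $16,580.00
  $984.08 + 19.74% × ($16,580.00 − $8,200.00) = $984.08 + 19.74% × $8,380.00 = $2,638.29
Supplemental (27.8% flat on bonus): 27.8% × $6,000.00 = $1,668.00
Total state income tax: $2,638.29 + $1,668.00 = $4,306.29

$4,306.29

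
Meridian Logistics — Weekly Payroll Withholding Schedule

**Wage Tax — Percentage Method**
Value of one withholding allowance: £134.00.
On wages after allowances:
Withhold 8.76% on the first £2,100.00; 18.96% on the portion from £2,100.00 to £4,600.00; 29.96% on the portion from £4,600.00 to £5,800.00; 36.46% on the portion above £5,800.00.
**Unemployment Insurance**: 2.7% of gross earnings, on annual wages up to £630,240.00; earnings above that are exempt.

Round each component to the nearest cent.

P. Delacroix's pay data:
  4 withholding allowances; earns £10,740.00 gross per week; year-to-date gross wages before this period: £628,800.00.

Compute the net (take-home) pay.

Wage Tax: taxable = £10,740.00 − 4×£134.00 = £10,204.00
  £1,017.48 + 36.46% × (£10,204.00 − £5,800.00) = £1,017.48 + 36.46% × £4,404.00 = £2,623.18
Unemployment Insurance: cap £630,240.00 − YTD £628,800.00 = £1,440.00 subject; 2.7% × £1,440.00 = £38.88
Total withheld: £2,623.18 + £38.88 = £2,662.06
Net pay: £10,740.00 − £2,662.06 = £8,077.94

£8,077.94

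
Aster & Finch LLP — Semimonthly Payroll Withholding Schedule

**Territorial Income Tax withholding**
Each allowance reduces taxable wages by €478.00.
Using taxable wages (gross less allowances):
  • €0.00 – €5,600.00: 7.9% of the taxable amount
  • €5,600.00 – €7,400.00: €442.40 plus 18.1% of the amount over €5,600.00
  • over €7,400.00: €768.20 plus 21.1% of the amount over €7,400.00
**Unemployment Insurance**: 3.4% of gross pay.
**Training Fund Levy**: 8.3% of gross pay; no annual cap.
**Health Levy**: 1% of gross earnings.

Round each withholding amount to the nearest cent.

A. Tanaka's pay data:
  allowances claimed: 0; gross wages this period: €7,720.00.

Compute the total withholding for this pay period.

€1,816.16

Territorial Income Tax: taxable = €7,720.00
  €768.20 + 21.1% × (€7,720.00 − €7,400.00) = €768.20 + 21.1% × €320.00 = €835.72
Unemployment Insurance: 3.4% × €7,720.00 = €262.48
Training Fund Levy: 8.3% × €7,720.00 = €640.76
Health Levy: 1% × €7,720.00 = €77.20
Total: €835.72 + €262.48 + €640.76 + €77.20 = €1,816.16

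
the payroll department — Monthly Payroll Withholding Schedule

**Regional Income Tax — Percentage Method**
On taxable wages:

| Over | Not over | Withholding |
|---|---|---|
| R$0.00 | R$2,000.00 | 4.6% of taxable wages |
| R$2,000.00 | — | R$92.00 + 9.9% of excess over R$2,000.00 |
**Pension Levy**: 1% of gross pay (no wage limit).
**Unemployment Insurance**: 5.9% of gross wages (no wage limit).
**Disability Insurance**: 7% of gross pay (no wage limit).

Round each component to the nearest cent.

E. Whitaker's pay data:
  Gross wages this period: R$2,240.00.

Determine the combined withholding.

Regional Income Tax: taxable = R$2,240.00
  R$92.00 + 9.9% × (R$2,240.00 − R$2,000.00) = R$92.00 + 9.9% × R$240.00 = R$115.76
Pension Levy: 1% × R$2,240.00 = R$22.40
Unemployment Insurance: 5.9% × R$2,240.00 = R$132.16
Disability Insurance: 7% × R$2,240.00 = R$156.80
Total: R$115.76 + R$22.40 + R$132.16 + R$156.80 = R$427.12

R$427.12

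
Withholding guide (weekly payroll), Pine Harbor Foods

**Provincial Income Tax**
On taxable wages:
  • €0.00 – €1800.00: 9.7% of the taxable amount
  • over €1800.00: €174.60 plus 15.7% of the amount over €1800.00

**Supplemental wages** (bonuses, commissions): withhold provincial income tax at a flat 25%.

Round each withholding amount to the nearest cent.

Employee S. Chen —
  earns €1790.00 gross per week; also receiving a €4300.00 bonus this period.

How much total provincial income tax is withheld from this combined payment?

Provincial Income Tax: taxable = €1790.00
  9.7% × €1790.00 = €173.63
Supplemental (25% flat on bonus): 25% × €4300.00 = €1075.00
Total provincial income tax: €173.63 + €1075.00 = €1248.63

€1248.63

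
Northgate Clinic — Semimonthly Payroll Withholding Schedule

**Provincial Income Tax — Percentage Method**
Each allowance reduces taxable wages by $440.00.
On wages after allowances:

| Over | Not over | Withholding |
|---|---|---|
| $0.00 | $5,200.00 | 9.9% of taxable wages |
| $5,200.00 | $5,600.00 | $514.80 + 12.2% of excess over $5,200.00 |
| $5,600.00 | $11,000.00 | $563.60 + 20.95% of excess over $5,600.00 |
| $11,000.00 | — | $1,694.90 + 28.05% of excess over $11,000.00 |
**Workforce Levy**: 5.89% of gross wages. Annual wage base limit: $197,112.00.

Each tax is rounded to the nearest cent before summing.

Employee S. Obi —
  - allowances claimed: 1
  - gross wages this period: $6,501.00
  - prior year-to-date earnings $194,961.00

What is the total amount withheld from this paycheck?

Provincial Income Tax: taxable = $6,501.00 − 1×$440.00 = $6,061.00
  $563.60 + 20.95% × ($6,061.00 − $5,600.00) = $563.60 + 20.95% × $461.00 = $660.18
Workforce Levy: cap $197,112.00 − YTD $194,961.00 = $2,151.00 subject; 5.89% × $2,151.00 = $126.69
Total: $660.18 + $126.69 = $786.87

$786.87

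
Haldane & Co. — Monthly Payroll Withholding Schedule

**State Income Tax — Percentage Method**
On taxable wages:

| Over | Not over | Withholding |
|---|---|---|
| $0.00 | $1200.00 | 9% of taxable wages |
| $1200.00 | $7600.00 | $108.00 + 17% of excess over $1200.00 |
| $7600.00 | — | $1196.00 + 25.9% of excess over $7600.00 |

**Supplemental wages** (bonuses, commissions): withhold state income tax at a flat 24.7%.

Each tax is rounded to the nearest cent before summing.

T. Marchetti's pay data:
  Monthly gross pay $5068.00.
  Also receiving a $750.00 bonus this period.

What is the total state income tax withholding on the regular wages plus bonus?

State Income Tax: taxable = $5068.00
  $108.00 + 17% × ($5068.00 − $1200.00) = $108.00 + 17% × $3868.00 = $765.56
Supplemental (24.7% flat on bonus): 24.7% × $750.00 = $185.25
Total state income tax: $765.56 + $185.25 = $950.81

$950.81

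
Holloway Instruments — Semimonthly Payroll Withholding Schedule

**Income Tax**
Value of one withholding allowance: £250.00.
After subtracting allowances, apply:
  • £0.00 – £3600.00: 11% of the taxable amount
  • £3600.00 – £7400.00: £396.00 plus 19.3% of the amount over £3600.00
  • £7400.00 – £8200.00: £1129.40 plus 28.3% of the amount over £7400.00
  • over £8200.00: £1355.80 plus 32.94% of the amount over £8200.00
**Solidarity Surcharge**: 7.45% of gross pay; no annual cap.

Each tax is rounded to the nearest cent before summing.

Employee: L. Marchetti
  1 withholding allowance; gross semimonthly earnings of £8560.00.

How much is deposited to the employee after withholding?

Income Tax: taxable = £8560.00 − 1×£250.00 = £8310.00
  £1355.80 + 32.94% × (£8310.00 − £8200.00) = £1355.80 + 32.94% × £110.00 = £1392.03
Solidarity Surcharge: 7.45% × £8560.00 = £637.72
Total withheld: £1392.03 + £637.72 = £2029.75
Net pay: £8560.00 − £2029.75 = £6530.25

£6530.25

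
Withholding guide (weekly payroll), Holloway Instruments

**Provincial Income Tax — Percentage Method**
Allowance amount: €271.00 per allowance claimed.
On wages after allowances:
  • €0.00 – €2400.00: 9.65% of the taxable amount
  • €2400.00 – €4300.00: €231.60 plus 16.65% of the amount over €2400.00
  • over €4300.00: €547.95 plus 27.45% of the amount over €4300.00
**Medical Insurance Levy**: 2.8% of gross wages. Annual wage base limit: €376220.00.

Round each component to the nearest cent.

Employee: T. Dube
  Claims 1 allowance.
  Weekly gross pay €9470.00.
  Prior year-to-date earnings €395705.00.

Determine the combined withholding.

€1892.73

Provincial Income Tax: taxable = €9470.00 − 1×€271.00 = €9199.00
  €547.95 + 27.45% × (€9199.00 − €4300.00) = €547.95 + 27.45% × €4899.00 = €1892.73
Medical Insurance Levy: YTD €395705.00 ≥ cap €376220.00 → €0.00
Total: €1892.73 + €0.00 = €1892.73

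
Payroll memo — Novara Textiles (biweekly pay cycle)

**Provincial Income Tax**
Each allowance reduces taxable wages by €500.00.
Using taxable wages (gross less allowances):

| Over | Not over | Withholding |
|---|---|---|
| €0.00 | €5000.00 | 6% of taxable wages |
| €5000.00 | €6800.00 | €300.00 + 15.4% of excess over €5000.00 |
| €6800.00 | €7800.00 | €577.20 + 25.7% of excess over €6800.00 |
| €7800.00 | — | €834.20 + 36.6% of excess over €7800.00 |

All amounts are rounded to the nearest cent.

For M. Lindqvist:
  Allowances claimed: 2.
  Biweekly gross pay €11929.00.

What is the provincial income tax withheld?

€1979.41

Provincial Income Tax: taxable = €11929.00 − 2×€500.00 = €10929.00
  €834.20 + 36.6% × (€10929.00 − €7800.00) = €834.20 + 36.6% × €3129.00 = €1979.41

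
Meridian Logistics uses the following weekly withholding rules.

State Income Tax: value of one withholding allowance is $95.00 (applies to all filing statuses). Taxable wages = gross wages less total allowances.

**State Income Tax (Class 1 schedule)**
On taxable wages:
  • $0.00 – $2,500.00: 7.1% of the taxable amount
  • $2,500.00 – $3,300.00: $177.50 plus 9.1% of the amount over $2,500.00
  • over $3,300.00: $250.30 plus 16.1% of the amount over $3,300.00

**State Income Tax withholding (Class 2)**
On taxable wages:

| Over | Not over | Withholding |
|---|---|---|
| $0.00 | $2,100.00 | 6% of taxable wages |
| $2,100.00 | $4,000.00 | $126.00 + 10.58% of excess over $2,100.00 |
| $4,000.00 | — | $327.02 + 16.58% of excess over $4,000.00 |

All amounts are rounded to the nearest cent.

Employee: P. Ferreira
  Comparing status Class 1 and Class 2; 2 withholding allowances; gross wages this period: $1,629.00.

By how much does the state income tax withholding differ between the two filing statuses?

State Income Tax (Class 1): taxable = $1,629.00 − 2×$95.00 = $1,439.00
  7.1% × $1,439.00 = $102.17
State Income Tax (Class 2): taxable = $1,629.00 − 2×$95.00 = $1,439.00
  6% × $1,439.00 = $86.34
Difference: |$102.17 − $86.34| = $15.83 (higher under Class 1)

$15.83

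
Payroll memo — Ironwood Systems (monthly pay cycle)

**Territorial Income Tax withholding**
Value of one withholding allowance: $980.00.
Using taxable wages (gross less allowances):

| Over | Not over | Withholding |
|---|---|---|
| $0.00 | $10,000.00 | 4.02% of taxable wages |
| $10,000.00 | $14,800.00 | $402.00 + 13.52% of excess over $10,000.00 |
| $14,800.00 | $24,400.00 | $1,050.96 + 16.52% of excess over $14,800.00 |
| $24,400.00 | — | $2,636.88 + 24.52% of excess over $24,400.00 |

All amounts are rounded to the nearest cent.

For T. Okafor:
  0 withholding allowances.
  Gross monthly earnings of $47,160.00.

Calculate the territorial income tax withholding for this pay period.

$8,217.63

Territorial Income Tax: taxable = $47,160.00
  $2,636.88 + 24.52% × ($47,160.00 − $24,400.00) = $2,636.88 + 24.52% × $22,760.00 = $8,217.63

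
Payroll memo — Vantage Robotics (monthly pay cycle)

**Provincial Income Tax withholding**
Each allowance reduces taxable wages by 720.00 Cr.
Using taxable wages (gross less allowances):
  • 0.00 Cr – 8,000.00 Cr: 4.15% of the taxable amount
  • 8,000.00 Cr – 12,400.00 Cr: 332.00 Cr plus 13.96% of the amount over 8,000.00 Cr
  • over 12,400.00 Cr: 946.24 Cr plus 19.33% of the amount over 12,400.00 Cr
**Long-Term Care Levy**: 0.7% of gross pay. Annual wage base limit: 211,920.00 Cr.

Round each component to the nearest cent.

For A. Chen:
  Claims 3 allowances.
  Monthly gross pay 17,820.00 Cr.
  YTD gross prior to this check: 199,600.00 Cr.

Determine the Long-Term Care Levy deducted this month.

86.24 Cr

Long-Term Care Levy: cap 211,920.00 Cr − YTD 199,600.00 Cr = 12,320.00 Cr subject; 0.7% × 12,320.00 Cr = 86.24 Cr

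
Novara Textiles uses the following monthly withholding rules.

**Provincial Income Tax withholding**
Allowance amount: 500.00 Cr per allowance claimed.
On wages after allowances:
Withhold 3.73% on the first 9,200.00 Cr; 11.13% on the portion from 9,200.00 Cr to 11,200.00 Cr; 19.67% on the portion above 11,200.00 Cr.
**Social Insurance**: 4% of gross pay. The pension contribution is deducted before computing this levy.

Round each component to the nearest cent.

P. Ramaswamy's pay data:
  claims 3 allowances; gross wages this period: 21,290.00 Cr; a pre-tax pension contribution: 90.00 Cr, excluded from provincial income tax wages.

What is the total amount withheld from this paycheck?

3,085.71 Cr

Provincial Income Tax: taxable = 21,290.00 Cr − 90.00 Cr − 3×500.00 Cr = 19,700.00 Cr
  565.76 Cr + 19.67% × (19,700.00 Cr − 11,200.00 Cr) = 565.76 Cr + 19.67% × 8,500.00 Cr = 2,237.71 Cr
Social Insurance: 4% × 21,200.00 Cr = 848.00 Cr
Total: 2,237.71 Cr + 848.00 Cr = 3,085.71 Cr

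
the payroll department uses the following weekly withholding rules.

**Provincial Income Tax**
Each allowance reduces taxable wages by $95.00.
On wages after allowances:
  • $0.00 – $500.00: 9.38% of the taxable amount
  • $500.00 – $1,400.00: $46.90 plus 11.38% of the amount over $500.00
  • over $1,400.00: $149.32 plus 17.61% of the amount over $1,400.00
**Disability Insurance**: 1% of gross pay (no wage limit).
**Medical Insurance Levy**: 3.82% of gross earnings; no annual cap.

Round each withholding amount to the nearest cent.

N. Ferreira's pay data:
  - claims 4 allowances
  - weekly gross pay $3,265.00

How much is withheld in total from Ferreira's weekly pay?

$568.20

Provincial Income Tax: taxable = $3,265.00 − 4×$95.00 = $2,885.00
  $149.32 + 17.61% × ($2,885.00 − $1,400.00) = $149.32 + 17.61% × $1,485.00 = $410.83
Disability Insurance: 1% × $3,265.00 = $32.65
Medical Insurance Levy: 3.82% × $3,265.00 = $124.72
Total: $410.83 + $32.65 + $124.72 = $568.20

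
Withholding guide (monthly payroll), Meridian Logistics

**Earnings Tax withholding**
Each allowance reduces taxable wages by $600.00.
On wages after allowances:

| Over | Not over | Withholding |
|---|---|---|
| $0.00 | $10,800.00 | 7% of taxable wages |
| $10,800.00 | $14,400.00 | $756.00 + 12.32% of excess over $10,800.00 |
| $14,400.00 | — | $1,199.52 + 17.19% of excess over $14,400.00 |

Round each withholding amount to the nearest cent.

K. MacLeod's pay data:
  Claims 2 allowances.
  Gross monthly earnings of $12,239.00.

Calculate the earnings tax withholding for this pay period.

Earnings Tax: taxable = $12,239.00 − 2×$600.00 = $11,039.00
  $756.00 + 12.32% × ($11,039.00 − $10,800.00) = $756.00 + 12.32% × $239.00 = $785.44

$785.44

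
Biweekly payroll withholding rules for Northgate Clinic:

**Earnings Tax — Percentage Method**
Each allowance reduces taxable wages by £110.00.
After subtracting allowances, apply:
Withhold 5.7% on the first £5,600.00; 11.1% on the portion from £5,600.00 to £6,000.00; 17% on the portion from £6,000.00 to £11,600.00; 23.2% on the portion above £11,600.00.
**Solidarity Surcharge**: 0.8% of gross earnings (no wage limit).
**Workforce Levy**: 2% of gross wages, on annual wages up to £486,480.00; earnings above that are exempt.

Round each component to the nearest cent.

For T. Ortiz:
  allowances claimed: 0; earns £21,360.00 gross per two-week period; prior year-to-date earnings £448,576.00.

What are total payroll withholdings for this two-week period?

Earnings Tax: taxable = £21,360.00
  £1,315.60 + 23.2% × (£21,360.00 − £11,600.00) = £1,315.60 + 23.2% × £9,760.00 = £3,579.92
Solidarity Surcharge: 0.8% × £21,360.00 = £170.88
Workforce Levy: 2% × £21,360.00 = £427.20
Total: £3,579.92 + £170.88 + £427.20 = £4,178.00

£4,178.00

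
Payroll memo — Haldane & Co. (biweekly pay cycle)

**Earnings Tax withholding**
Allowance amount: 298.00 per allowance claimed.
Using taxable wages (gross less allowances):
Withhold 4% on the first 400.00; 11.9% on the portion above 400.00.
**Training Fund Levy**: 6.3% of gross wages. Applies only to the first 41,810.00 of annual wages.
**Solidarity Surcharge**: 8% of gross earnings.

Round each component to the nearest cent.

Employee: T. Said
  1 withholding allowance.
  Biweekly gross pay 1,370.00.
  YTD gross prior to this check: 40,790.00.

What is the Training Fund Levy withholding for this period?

Training Fund Levy: cap 41,810.00 − YTD 40,790.00 = 1,020.00 subject; 6.3% × 1,020.00 = 64.26

64.26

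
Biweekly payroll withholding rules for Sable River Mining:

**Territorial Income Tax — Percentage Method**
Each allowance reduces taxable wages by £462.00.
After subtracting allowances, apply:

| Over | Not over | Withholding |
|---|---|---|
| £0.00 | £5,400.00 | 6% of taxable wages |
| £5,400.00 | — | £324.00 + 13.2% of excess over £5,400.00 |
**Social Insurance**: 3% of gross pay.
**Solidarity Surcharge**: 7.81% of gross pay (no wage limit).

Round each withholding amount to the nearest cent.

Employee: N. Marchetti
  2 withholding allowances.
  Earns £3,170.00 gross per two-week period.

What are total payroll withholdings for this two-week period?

£477.44

Territorial Income Tax: taxable = £3,170.00 − 2×£462.00 = £2,246.00
  6% × £2,246.00 = £134.76
Social Insurance: 3% × £3,170.00 = £95.10
Solidarity Surcharge: 7.81% × £3,170.00 = £247.58
Total: £134.76 + £95.10 + £247.58 = £477.44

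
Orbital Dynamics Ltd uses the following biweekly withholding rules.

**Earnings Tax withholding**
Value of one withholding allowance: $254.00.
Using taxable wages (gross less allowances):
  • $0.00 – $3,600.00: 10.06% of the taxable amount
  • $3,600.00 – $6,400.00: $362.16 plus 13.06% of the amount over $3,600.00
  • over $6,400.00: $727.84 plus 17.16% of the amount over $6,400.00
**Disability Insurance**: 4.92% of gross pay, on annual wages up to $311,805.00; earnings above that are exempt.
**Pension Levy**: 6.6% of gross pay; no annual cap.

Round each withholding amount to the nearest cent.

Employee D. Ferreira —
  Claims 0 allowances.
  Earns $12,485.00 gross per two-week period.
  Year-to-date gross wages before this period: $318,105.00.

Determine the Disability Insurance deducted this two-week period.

$0.00

Disability Insurance: YTD $318,105.00 ≥ cap $311,805.00 → $0.00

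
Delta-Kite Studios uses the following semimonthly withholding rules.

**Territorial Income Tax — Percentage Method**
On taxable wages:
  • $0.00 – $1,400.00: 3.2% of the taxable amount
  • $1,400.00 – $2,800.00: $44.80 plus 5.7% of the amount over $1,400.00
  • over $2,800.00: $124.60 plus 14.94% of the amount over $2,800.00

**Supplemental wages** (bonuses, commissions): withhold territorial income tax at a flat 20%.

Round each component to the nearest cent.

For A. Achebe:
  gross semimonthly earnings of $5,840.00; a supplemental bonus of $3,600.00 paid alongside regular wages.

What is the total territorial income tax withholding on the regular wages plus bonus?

$1,298.78

Territorial Income Tax: taxable = $5,840.00
  $124.60 + 14.94% × ($5,840.00 − $2,800.00) = $124.60 + 14.94% × $3,040.00 = $578.78
Supplemental (20% flat on bonus): 20% × $3,600.00 = $720.00
Total territorial income tax: $578.78 + $720.00 = $1,298.78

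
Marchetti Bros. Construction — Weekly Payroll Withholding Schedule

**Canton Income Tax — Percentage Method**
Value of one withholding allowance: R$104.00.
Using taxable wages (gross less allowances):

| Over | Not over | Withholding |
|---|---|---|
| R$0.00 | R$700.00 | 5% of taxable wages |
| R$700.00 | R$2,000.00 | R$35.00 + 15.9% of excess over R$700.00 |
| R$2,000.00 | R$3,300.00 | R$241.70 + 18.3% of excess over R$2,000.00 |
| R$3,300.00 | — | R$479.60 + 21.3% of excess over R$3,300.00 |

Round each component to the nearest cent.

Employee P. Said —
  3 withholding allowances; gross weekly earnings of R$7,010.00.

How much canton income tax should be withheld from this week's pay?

Canton Income Tax: taxable = R$7,010.00 − 3×R$104.00 = R$6,698.00
  R$479.60 + 21.3% × (R$6,698.00 − R$3,300.00) = R$479.60 + 21.3% × R$3,398.00 = R$1,203.37

R$1,203.37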